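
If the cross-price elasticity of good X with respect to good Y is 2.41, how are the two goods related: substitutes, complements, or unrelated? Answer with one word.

ε = 2.41 > 0, so a higher price of good Y raises demand for good X: substitutes.

substitutes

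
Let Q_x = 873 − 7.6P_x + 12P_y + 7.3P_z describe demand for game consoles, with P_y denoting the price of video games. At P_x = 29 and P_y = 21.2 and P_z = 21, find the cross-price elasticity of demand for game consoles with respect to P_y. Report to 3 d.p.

At P_x = 29 and P_y = 21.2 and P_z = 21: Q_x = 1060.3.
∂Q_x/∂P_y = 12.
ε = (∂Q_x/∂P_y)(P_y/Q_x) = 12 × (21.2/1060.3) ≈ 0.240.
Since ε > 0, game consoles and video games are substitutes.

0.240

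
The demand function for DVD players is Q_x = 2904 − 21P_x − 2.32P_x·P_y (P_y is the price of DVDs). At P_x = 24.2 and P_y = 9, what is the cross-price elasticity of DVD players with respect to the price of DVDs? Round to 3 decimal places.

At P_x = 24.2 and P_y = 9: Q_x = 1890.504.
∂Q_x/∂P_y = -2.32P_x = -2.32(24.2) = -56.1440.
ε = (∂Q_x/∂P_y)(P_y/Q_x) = -56.1440 × (9/1890.504) ≈ -0.267.

-0.267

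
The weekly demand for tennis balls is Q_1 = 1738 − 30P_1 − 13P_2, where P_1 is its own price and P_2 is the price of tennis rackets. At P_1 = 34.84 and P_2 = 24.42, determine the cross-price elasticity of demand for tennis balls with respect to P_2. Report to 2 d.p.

At P_1 = 34.84 and P_2 = 24.42: Q_1 = 375.34.
∂Q_1/∂P_2 = -13.
ε = (∂Q_1/∂P_2)(P_2/Q_1) = -13 × (24.42/375.34) ≈ -0.85.
Since ε < 0, tennis balls and tennis rackets are complements.

-0.85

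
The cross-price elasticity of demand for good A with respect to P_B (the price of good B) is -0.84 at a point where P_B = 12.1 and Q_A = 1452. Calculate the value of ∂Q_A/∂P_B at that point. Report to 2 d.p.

ε = (∂Q_A/∂P_B)·(P_B/Q_A) ⇒ ∂Q_A/∂P_B = ε·Q_A/P_B = -0.84 × 1452/12.1 ≈ -100.80.

-100.80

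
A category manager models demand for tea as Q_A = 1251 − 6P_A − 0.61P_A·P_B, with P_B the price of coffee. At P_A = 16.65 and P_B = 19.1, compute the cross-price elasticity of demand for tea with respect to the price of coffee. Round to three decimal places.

-0.203

At P_A = 16.65 and P_B = 19.1: Q_A = 957.111.
∂Q_A/∂P_B = -0.61P_A = -0.61(16.65) = -10.1565.
ε = (∂Q_A/∂P_B)(P_B/Q_A) = -10.1565 × (19.1/957.111) ≈ -0.203.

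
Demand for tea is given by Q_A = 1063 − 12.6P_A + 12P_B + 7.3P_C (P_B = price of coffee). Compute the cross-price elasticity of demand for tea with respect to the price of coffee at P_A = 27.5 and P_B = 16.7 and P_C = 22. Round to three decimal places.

At P_A = 27.5 and P_B = 16.7 and P_C = 22: Q_A = 1077.5.
∂Q_A/∂P_B = 12.
ε = (∂Q_A/∂P_B)(P_B/Q_A) = 12 × (16.7/1077.5) ≈ 0.186.

0.186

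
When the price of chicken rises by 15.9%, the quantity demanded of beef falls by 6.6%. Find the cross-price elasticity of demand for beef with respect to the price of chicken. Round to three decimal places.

-0.415

ε = (%ΔQ of beef) / (%ΔP of chicken) = (-6.6%) / (15.9%) ≈ -0.415.
Negative cross-price elasticity: complements.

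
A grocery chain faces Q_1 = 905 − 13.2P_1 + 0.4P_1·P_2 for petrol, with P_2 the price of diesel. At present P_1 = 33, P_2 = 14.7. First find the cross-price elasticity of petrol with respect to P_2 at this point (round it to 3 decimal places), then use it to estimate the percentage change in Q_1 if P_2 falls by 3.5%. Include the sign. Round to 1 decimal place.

At P_1 = 33, P_2 = 14.7: Q_1 = 663.44.
∂Q_1/∂P_2 = 0.4P_1 = 13.2000.
ε = (∂Q_1/∂P_2)(P_2/Q_1) = 13.2000 × 14.7/663.44 ≈ 0.292.
%ΔQ_1 ≈ ε × %ΔP_2 = 0.292 × (-3.5%) = -1.0%.

-1.0%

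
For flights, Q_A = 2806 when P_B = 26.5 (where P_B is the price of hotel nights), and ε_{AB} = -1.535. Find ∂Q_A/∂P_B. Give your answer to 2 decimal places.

ε = (∂Q_A/∂P_B)·(P_B/Q_A) ⇒ ∂Q_A/∂P_B = ε·Q_A/P_B = -1.535 × 2806/26.5 ≈ -162.54.

-162.54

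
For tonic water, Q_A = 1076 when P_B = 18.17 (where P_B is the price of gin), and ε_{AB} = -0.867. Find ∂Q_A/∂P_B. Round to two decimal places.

ε = (∂Q_A/∂P_B)·(P_B/Q_A) ⇒ ∂Q_A/∂P_B = ε·Q_A/P_B = -0.867 × 1076/18.17 ≈ -51.34.

-51.34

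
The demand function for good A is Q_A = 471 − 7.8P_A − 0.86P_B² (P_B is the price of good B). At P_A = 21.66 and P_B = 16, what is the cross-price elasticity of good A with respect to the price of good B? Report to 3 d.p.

At P_A = 21.66 and P_B = 16: Q_A = 81.892.
∂Q_A/∂P_B = -1.72P_B = -1.72(16) = -27.5200.
ε = (∂Q_A/∂P_B)(P_B/Q_A) = -27.5200 × (16/81.892) ≈ -5.377.
ε < 0: complements.

-5.377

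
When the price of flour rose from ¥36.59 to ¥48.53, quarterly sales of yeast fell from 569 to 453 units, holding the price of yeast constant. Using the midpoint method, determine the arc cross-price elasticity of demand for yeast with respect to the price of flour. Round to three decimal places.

-0.809

ΔQ_A = 453 − 569 = -116; ΔP_B = 48.53 − 36.59 = 11.94.
Midpoints: Q̄_A = 511.0, P̄_B = 42.56.
ε = (ΔQ_A/Q̄_A)/(ΔP_B/P̄_B) = (-116/511.0)/(11.94/42.56) ≈ -0.809.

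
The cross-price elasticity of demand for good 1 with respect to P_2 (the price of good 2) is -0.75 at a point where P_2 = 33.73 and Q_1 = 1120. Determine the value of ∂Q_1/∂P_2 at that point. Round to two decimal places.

-24.90

ε = (∂Q_1/∂P_2)·(P_2/Q_1) ⇒ ∂Q_1/∂P_2 = ε·Q_1/P_2 = -0.75 × 1120/33.73 ≈ -24.90.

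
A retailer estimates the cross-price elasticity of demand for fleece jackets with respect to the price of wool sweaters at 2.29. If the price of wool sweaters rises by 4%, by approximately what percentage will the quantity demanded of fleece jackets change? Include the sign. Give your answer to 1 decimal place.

%ΔQ ≈ ε × %ΔP of wool sweaters = 2.29 × (4%) = 9.2%.

9.2%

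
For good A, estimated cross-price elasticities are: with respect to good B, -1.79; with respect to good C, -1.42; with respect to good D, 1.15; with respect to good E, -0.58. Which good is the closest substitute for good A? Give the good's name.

Substitutes have ε > 0. Among the positive values, 1.15 (good D) is largest.

good D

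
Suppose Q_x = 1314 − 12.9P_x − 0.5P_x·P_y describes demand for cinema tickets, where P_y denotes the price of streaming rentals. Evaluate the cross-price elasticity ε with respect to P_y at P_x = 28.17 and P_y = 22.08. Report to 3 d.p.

At P_x = 28.17 and P_y = 22.08: Q_x = 639.610.
∂Q_x/∂P_y = -0.5P_x = -0.5(28.17) = -14.0850.
ε = (∂Q_x/∂P_y)(P_y/Q_x) = -14.0850 × (22.08/639.610) ≈ -0.486.

-0.486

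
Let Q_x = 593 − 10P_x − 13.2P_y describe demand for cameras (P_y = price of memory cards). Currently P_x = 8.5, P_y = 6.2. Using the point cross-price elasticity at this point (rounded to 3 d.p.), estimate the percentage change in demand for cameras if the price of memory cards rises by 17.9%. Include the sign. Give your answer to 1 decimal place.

At P_x = 8.5, P_y = 6.2: Q_x = 426.16.
∂Q_x/∂P_y = -13.2.
ε = (∂Q_x/∂P_y)(P_y/Q_x) = -13.2000 × 6.2/426.16 ≈ -0.192.
%ΔQ_x ≈ ε × %ΔP_y = -0.192 × (17.9%) = -3.4%.

-3.4%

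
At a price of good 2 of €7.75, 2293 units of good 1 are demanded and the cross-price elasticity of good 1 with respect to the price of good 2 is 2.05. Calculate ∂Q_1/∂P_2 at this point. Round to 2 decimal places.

ε = (∂Q_1/∂P_2)·(P_2/Q_1) ⇒ ∂Q_1/∂P_2 = ε·Q_1/P_2 = 2.05 × 2293/7.75 ≈ 606.54.

606.54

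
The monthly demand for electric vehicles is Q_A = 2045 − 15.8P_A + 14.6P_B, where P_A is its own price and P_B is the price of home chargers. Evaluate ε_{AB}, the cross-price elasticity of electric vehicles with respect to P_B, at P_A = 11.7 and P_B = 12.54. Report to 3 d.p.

0.090

At P_A = 11.7 and P_B = 12.54: Q_A = 2043.224.
∂Q_A/∂P_B = 14.6.
ε = (∂Q_A/∂P_B)(P_B/Q_A) = 14.6 × (12.54/2043.224) ≈ 0.090.
Since ε > 0, electric vehicles and home chargers are substitutes.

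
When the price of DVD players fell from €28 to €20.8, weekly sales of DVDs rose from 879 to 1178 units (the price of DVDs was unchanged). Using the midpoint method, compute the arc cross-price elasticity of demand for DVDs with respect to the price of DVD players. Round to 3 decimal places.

ΔQ_A = 1178 − 879 = 299; ΔP_B = 20.8 − 28 = -7.2.
Midpoints: Q̄_A = 1028.5, P̄_B = 24.40.
ε = (ΔQ_A/Q̄_A)/(ΔP_B/P̄_B) = (299/1028.5)/(-7.2/24.40) ≈ -0.985.

-0.985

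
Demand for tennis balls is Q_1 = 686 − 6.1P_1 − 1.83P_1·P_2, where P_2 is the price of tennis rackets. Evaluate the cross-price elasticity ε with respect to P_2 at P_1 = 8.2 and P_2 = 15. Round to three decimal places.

-0.548

At P_1 = 8.2 and P_2 = 15: Q_1 = 410.89.
∂Q_1/∂P_2 = -1.83P_1 = -1.83(8.2) = -15.0060.
ε = (∂Q_1/∂P_2)(P_2/Q_1) = -15.0060 × (15/410.89) ≈ -0.548.
ε < 0: complements.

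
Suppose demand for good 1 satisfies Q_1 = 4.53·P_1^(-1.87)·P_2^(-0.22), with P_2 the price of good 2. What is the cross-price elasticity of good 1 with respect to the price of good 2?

-0.22

In a log-linear (constant-elasticity) demand function, the coefficient on the exponent of P_2 is the cross-price elasticity.
ε = -0.22. Negative, so good 1 and good 2 are complements.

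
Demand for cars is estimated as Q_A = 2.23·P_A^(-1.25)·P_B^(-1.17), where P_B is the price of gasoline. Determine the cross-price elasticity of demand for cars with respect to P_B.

-1.17

In a log-linear (constant-elasticity) demand function, the coefficient on the exponent of P_B is the cross-price elasticity.
ε = -1.17. Negative, so cars and gasoline are complements.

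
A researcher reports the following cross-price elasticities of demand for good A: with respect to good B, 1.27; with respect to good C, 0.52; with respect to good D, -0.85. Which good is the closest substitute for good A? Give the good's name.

good B

Substitutes have ε > 0. Among the positive values, 1.27 (good B) is largest.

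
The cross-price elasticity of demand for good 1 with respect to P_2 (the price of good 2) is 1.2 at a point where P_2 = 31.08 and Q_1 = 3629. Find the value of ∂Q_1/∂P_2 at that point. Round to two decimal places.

ε = (∂Q_1/∂P_2)·(P_2/Q_1) ⇒ ∂Q_1/∂P_2 = ε·Q_1/P_2 = 1.2 × 3629/31.08 ≈ 140.12.

140.12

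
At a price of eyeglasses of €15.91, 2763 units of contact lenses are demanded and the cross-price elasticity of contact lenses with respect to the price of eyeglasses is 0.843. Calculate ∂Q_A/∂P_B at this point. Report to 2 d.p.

ε = (∂Q_A/∂P_B)·(P_B/Q_A) ⇒ ∂Q_A/∂P_B = ε·Q_A/P_B = 0.843 × 2763/15.91 ≈ 146.40.

146.40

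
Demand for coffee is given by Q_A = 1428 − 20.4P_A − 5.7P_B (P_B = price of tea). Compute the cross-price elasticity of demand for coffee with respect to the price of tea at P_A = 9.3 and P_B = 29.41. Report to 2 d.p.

-0.16

At P_A = 9.3 and P_B = 29.41: Q_A = 1070.643.
∂Q_A/∂P_B = -5.7.
ε = (∂Q_A/∂P_B)(P_B/Q_A) = -5.7 × (29.41/1070.643) ≈ -0.16.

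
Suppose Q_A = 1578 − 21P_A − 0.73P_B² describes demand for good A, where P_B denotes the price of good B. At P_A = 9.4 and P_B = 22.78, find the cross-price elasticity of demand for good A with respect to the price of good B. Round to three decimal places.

-0.756

At P_A = 9.4 and P_B = 22.78: Q_A = 1001.782.
∂Q_A/∂P_B = -1.46P_B = -1.46(22.78) = -33.2588.
ε = (∂Q_A/∂P_B)(P_B/Q_A) = -33.2588 × (22.78/1001.782) ≈ -0.756.
ε < 0: complements.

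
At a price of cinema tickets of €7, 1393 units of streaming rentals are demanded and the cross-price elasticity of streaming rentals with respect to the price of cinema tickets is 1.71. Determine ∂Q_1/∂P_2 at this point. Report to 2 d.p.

340.29

ε = (∂Q_1/∂P_2)·(P_2/Q_1) ⇒ ∂Q_1/∂P_2 = ε·Q_1/P_2 = 1.71 × 1393/7 ≈ 340.29.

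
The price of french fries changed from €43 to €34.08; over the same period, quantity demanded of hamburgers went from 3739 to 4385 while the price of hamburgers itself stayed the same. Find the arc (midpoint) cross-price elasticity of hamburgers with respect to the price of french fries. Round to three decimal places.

-0.687

ΔQ_A = 4385 − 3739 = 646; ΔP_B = 34.08 − 43 = -8.92.
Midpoints: Q̄_A = 4062.0, P̄_B = 38.54.
ε = (ΔQ_A/Q̄_A)/(ΔP_B/P̄_B) = (646/4062.0)/(-8.92/38.54) ≈ -0.687.
ε < 0: hamburgers and french fries are complements.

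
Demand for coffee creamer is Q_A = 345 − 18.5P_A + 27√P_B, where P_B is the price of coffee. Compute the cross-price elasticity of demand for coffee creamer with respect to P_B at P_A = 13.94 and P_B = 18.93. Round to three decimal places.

0.287

At P_A = 13.94 and P_B = 18.93: Q_A = 204.583.
∂Q_A/∂P_B = 27/(2√P_B) = 27/(2√18.93) = 3.1028.
ε = (∂Q_A/∂P_B)(P_B/Q_A) = 3.1028 × (18.93/204.583) ≈ 0.287.
ε > 0: substitutes.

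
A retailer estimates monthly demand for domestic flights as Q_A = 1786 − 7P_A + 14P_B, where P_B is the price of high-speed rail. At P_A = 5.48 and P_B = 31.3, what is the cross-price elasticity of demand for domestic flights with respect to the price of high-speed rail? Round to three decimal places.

At P_A = 5.48 and P_B = 31.3: Q_A = 2185.84.
∂Q_A/∂P_B = 14.
ε = (∂Q_A/∂P_B)(P_B/Q_A) = 14 × (31.3/2185.84) ≈ 0.200.
Since ε > 0, domestic flights and high-speed rail are substitutes.

0.200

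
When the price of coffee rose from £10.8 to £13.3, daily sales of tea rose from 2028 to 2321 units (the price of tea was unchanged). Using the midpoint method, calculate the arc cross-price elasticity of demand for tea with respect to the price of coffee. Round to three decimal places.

ΔQ_A = 2321 − 2028 = 293; ΔP_B = 13.3 − 10.8 = 2.5.
Midpoints: Q̄_A = 2174.5, P̄_B = 12.05.
ε = (ΔQ_A/Q̄_A)/(ΔP_B/P̄_B) = (293/2174.5)/(2.5/12.05) ≈ 0.649.
ε > 0: tea and coffee are substitutes.

0.649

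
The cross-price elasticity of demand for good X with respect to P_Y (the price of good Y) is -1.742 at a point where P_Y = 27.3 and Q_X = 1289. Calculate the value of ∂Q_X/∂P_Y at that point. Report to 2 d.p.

ε = (∂Q_X/∂P_Y)·(P_Y/Q_X) ⇒ ∂Q_X/∂P_Y = ε·Q_X/P_Y = -1.742 × 1289/27.3 ≈ -82.25.

-82.25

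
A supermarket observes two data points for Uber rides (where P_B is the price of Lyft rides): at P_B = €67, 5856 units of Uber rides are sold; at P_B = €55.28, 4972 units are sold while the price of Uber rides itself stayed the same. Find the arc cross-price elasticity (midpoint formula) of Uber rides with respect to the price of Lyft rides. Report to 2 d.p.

0.85

ΔQ_A = 4972 − 5856 = -884; ΔP_B = 55.28 − 67 = -11.72.
Midpoints: Q̄_A = 5414.0, P̄_B = 61.14.
ε = (ΔQ_A/Q̄_A)/(ΔP_B/P̄_B) = (-884/5414.0)/(-11.72/61.14) ≈ 0.85.
ε > 0: Uber rides and Lyft rides are substitutes.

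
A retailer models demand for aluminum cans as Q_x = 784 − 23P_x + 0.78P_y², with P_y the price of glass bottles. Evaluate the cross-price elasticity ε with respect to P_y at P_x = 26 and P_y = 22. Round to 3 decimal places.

1.340

At P_x = 26 and P_y = 22: Q_x = 563.52.
∂Q_x/∂P_y = 1.56P_y = 1.56(22) = 34.3200.
ε = (∂Q_x/∂P_y)(P_y/Q_x) = 34.3200 × (22/563.52) ≈ 1.340.
ε > 0: substitutes.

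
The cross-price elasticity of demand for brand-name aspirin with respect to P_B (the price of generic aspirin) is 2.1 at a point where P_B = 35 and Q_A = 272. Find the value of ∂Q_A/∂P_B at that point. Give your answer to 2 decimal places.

ε = (∂Q_A/∂P_B)·(P_B/Q_A) ⇒ ∂Q_A/∂P_B = ε·Q_A/P_B = 2.1 × 272/35 ≈ 16.32.

16.32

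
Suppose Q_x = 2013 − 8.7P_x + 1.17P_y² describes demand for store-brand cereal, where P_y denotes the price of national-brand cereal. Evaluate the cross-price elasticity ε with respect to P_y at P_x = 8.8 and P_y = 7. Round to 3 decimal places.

0.058

At P_x = 8.8 and P_y = 7: Q_x = 1993.77.
∂Q_x/∂P_y = 2.34P_y = 2.34(7) = 16.3800.
ε = (∂Q_x/∂P_y)(P_y/Q_x) = 16.3800 × (7/1993.77) ≈ 0.058.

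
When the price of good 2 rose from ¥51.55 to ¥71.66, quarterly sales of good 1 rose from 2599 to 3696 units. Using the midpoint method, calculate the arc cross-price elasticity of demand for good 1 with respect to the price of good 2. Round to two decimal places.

1.07

ΔQ_1 = 3696 − 2599 = 1097; ΔP_2 = 71.66 − 51.55 = 20.11.
Midpoints: Q̄_1 = 3147.5, P̄_2 = 61.60.
ε = (ΔQ_1/Q̄_1)/(ΔP_2/P̄_2) = (1097/3147.5)/(20.11/61.60) ≈ 1.07.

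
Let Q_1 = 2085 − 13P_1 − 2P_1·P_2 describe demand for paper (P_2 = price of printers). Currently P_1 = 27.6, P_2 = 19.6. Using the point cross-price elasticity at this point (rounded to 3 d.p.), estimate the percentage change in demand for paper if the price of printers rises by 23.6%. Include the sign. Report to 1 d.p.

At P_1 = 27.6, P_2 = 19.6: Q_1 = 644.28.
∂Q_1/∂P_2 = -2P_1 = -55.2000.
ε = (∂Q_1/∂P_2)(P_2/Q_1) = -55.2000 × 19.6/644.28 ≈ -1.679.
%ΔQ_1 ≈ ε × %ΔP_2 = -1.679 × (23.6%) = -39.6%.

-39.6%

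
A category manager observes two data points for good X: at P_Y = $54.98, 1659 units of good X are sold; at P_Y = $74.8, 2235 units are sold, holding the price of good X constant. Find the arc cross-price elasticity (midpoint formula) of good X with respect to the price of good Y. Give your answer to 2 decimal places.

ΔQ_X = 2235 − 1659 = 576; ΔP_Y = 74.8 − 54.98 = 19.82.
Midpoints: Q̄_X = 1947.0, P̄_Y = 64.89.
ε = (ΔQ_X/Q̄_X)/(ΔP_Y/P̄_Y) = (576/1947.0)/(19.82/64.89) ≈ 0.97.
ε > 0: good X and good Y are substitutes.

0.97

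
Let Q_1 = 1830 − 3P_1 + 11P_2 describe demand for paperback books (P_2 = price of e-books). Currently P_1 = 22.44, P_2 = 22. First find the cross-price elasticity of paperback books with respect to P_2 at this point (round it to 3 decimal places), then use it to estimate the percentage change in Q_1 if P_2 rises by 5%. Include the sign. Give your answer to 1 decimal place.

0.6%

At P_1 = 22.44, P_2 = 22: Q_1 = 2004.68.
∂Q_1/∂P_2 = 11.
ε = (∂Q_1/∂P_2)(P_2/Q_1) = 11.0000 × 22/2004.68 ≈ 0.121.
%ΔQ_1 ≈ ε × %ΔP_2 = 0.121 × (5%) = 0.6%.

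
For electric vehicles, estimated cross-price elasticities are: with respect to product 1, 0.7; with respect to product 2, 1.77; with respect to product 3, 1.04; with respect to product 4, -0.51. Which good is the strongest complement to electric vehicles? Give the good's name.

product 4

Complements have ε < 0. The most negative value is -0.51 (product 4).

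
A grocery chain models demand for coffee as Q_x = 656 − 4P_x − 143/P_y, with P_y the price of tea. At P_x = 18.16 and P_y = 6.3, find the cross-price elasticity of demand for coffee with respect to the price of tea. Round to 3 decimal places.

0.040

At P_x = 18.16 and P_y = 6.3: Q_x = 560.662.
∂Q_x/∂P_y = 143/P_y² = 3.6029.
ε = (∂Q_x/∂P_y)(P_y/Q_x) = 3.6029 × (6.3/560.662) ≈ 0.040.
ε > 0: substitutes.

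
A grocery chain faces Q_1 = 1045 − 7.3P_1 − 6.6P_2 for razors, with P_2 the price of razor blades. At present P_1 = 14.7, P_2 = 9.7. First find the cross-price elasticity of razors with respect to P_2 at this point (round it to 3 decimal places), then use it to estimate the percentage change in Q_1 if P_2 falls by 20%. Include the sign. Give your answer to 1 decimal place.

1.5%

At P_1 = 14.7, P_2 = 9.7: Q_1 = 873.67.
∂Q_1/∂P_2 = -6.6.
ε = (∂Q_1/∂P_2)(P_2/Q_1) = -6.6000 × 9.7/873.67 ≈ -0.073.
%ΔQ_1 ≈ ε × %ΔP_2 = -0.073 × (-20%) = 1.5%.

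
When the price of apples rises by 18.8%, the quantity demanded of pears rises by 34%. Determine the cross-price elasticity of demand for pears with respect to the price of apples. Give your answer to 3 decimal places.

1.809

ε = (%ΔQ of pears) / (%ΔP of apples) = (34%) / (18.8%) ≈ 1.809.
Positive cross-price elasticity: substitutes.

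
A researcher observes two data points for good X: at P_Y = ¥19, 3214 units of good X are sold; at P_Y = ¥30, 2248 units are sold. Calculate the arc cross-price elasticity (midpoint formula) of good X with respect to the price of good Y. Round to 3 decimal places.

-0.788

ΔQ_X = 2248 − 3214 = -966; ΔP_Y = 30 − 19 = 11.
Midpoints: Q̄_X = 2731.0, P̄_Y = 24.50.
ε = (ΔQ_X/Q̄_X)/(ΔP_Y/P̄_Y) = (-966/2731.0)/(11/24.50) ≈ -0.788.
ε < 0: good X and good Y are complements.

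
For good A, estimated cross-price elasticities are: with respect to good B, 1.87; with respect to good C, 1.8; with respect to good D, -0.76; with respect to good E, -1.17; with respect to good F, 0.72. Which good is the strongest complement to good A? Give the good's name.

good E

Complements have ε < 0. The most negative value is -1.17 (good E).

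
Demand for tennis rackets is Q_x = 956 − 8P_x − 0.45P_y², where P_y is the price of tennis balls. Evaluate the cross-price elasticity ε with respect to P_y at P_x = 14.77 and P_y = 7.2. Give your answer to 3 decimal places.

At P_x = 14.77 and P_y = 7.2: Q_x = 814.512.
∂Q_x/∂P_y = -0.9P_y = -0.9(7.2) = -6.4800.
ε = (∂Q_x/∂P_y)(P_y/Q_x) = -6.4800 × (7.2/814.512) ≈ -0.057.
ε < 0: complements.

-0.057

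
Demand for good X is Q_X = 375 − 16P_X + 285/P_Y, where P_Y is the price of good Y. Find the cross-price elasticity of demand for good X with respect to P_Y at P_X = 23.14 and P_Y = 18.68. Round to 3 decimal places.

-0.762

At P_X = 23.14 and P_Y = 18.68: Q_X = 20.017.
∂Q_X/∂P_Y = −285/P_Y² = -0.8168.
ε = (∂Q_X/∂P_Y)(P_Y/Q_X) = -0.8168 × (18.68/20.017) ≈ -0.762.
ε < 0: complements.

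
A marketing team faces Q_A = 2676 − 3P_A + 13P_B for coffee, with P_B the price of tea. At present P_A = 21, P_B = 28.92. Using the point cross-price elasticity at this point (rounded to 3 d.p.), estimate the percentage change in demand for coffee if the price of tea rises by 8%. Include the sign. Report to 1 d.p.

At P_A = 21, P_B = 28.92: Q_A = 2988.96.
∂Q_A/∂P_B = 13.
ε = (∂Q_A/∂P_B)(P_B/Q_A) = 13.0000 × 28.92/2988.96 ≈ 0.126.
%ΔQ_A ≈ ε × %ΔP_B = 0.126 × (8%) = 1.0%.

1.0%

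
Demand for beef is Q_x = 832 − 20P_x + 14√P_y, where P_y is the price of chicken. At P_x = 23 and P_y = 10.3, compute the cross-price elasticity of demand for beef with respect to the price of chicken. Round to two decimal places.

At P_x = 23 and P_y = 10.3: Q_x = 416.931.
∂Q_x/∂P_y = 14/(2√P_y) = 14/(2√10.3) = 2.1811.
ε = (∂Q_x/∂P_y)(P_y/Q_x) = 2.1811 × (10.3/416.931) ≈ 0.05.

0.05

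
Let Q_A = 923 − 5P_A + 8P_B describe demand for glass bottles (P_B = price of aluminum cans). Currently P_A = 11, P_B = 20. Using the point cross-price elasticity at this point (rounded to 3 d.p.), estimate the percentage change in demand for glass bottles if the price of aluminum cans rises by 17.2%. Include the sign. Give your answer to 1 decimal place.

At P_A = 11, P_B = 20: Q_A = 1028.
∂Q_A/∂P_B = 8.
ε = (∂Q_A/∂P_B)(P_B/Q_A) = 8.0000 × 20/1028 ≈ 0.156.
%ΔQ_A ≈ ε × %ΔP_B = 0.156 × (17.2%) = 2.7%.

2.7%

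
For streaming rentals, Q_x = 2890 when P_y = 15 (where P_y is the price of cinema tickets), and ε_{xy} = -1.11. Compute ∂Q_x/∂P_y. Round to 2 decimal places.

-213.86

ε = (∂Q_x/∂P_y)·(P_y/Q_x) ⇒ ∂Q_x/∂P_y = ε·Q_x/P_y = -1.11 × 2890/15 ≈ -213.86.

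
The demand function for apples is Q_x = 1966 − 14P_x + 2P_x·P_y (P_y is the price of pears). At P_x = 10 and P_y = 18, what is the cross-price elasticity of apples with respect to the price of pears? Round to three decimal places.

0.165

At P_x = 10 and P_y = 18: Q_x = 2186.
∂Q_x/∂P_y = 2P_x = 2(10) = 20.0000.
ε = (∂Q_x/∂P_y)(P_y/Q_x) = 20.0000 × (18/2186) ≈ 0.165.
ε > 0: substitutes.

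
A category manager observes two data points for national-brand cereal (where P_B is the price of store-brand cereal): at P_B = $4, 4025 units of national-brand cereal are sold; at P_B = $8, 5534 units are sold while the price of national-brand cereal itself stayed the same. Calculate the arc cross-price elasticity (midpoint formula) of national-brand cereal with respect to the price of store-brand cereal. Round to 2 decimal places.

ΔQ_A = 5534 − 4025 = 1509; ΔP_B = 8 − 4 = 4.
Midpoints: Q̄_A = 4779.5, P̄_B = 6.00.
ε = (ΔQ_A/Q̄_A)/(ΔP_B/P̄_B) = (1509/4779.5)/(4/6.00) ≈ 0.47.

0.47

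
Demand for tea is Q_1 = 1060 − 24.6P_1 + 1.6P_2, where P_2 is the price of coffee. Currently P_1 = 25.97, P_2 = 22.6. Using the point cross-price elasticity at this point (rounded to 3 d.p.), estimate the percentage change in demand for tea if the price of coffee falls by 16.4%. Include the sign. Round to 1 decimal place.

At P_1 = 25.97, P_2 = 22.6: Q_1 = 457.298.
∂Q_1/∂P_2 = 1.6.
ε = (∂Q_1/∂P_2)(P_2/Q_1) = 1.6000 × 22.6/457.298 ≈ 0.079.
%ΔQ_1 ≈ ε × %ΔP_2 = 0.079 × (-16.4%) = -1.3%.

-1.3%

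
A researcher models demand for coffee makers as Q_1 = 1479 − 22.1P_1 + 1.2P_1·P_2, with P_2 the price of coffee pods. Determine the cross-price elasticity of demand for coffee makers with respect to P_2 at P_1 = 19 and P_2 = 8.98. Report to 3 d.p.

0.162

At P_1 = 19 and P_2 = 8.98: Q_1 = 1263.844.
∂Q_1/∂P_2 = 1.2P_1 = 1.2(19) = 22.8000.
ε = (∂Q_1/∂P_2)(P_2/Q_1) = 22.8000 × (8.98/1263.844) ≈ 0.162.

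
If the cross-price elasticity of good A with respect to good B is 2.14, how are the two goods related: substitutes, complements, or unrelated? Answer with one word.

ε = 2.14 > 0, so a higher price of good B raises demand for good A: substitutes.

substitutes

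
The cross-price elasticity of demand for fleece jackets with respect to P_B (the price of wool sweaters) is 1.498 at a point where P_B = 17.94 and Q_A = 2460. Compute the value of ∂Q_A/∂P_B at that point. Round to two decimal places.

ε = (∂Q_A/∂P_B)·(P_B/Q_A) ⇒ ∂Q_A/∂P_B = ε·Q_A/P_B = 1.498 × 2460/17.94 ≈ 205.41.

205.41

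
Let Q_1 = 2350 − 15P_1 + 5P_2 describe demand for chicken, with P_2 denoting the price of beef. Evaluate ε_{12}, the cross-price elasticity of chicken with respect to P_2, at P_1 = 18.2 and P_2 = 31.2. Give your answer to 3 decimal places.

0.070

At P_1 = 18.2 and P_2 = 31.2: Q_1 = 2233.
∂Q_1/∂P_2 = 5.
ε = (∂Q_1/∂P_2)(P_2/Q_1) = 5 × (31.2/2233) ≈ 0.070.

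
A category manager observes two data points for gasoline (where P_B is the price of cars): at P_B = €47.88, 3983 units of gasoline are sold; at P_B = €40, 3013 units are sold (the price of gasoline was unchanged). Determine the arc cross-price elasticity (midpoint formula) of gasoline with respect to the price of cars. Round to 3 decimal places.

1.546

ΔQ_A = 3013 − 3983 = -970; ΔP_B = 40 − 47.88 = -7.88.
Midpoints: Q̄_A = 3498.0, P̄_B = 43.94.
ε = (ΔQ_A/Q̄_A)/(ΔP_B/P̄_B) = (-970/3498.0)/(-7.88/43.94) ≈ 1.546.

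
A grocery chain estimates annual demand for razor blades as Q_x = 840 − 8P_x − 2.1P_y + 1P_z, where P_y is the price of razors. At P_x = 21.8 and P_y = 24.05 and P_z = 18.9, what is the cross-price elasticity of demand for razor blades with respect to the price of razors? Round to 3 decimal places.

At P_x = 21.8 and P_y = 24.05 and P_z = 18.9: Q_x = 633.995.
∂Q_x/∂P_y = -2.1.
ε = (∂Q_x/∂P_y)(P_y/Q_x) = -2.1 × (24.05/633.995) ≈ -0.080.
Since ε < 0, razor blades and razors are complements.

-0.080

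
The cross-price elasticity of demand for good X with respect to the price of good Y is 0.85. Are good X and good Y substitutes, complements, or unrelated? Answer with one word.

ε = 0.85 > 0, so a higher price of good Y raises demand for good X: substitutes.

substitutes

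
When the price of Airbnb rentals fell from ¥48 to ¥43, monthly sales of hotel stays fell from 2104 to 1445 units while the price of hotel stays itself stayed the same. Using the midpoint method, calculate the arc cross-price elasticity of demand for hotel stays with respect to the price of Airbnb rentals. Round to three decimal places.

ΔQ_A = 1445 − 2104 = -659; ΔP_B = 43 − 48 = -5.
Midpoints: Q̄_A = 1774.5, P̄_B = 45.50.
ε = (ΔQ_A/Q̄_A)/(ΔP_B/P̄_B) = (-659/1774.5)/(-5/45.50) ≈ 3.379.
ε > 0: hotel stays and Airbnb rentals are substitutes.

3.379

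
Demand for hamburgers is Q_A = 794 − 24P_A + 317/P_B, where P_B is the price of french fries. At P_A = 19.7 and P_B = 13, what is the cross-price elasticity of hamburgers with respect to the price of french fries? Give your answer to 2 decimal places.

-0.07

At P_A = 19.7 and P_B = 13: Q_A = 345.585.
∂Q_A/∂P_B = −317/P_B² = -1.8757.
ε = (∂Q_A/∂P_B)(P_B/Q_A) = -1.8757 × (13/345.585) ≈ -0.07.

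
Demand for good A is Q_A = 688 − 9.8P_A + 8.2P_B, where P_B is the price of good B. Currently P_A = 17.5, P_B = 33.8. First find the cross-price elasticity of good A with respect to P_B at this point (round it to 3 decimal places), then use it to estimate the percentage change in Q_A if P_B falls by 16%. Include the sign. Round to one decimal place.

At P_A = 17.5, P_B = 33.8: Q_A = 793.66.
∂Q_A/∂P_B = 8.2.
ε = (∂Q_A/∂P_B)(P_B/Q_A) = 8.2000 × 33.8/793.66 ≈ 0.349.
%ΔQ_A ≈ ε × %ΔP_B = 0.349 × (-16%) = -5.6%.

-5.6%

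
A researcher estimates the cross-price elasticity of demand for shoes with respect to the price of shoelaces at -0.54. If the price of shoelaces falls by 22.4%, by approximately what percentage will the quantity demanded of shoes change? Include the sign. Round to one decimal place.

12.1%

%ΔQ ≈ ε × %ΔP of shoelaces = -0.54 × (-22.4%) = 12.1%.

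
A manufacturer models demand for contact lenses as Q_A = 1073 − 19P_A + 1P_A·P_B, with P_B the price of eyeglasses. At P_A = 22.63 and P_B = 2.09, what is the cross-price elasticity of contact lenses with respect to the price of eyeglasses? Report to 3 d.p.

0.069

At P_A = 22.63 and P_B = 2.09: Q_A = 690.327.
∂Q_A/∂P_B = 1P_A = 1(22.63) = 22.6300.
ε = (∂Q_A/∂P_B)(P_B/Q_A) = 22.6300 × (2.09/690.327) ≈ 0.069.
ε > 0: substitutes.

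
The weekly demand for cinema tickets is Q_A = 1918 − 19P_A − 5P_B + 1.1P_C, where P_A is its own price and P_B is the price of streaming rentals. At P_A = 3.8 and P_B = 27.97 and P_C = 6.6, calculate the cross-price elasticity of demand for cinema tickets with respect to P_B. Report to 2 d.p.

-0.08

At P_A = 3.8 and P_B = 27.97 and P_C = 6.6: Q_A = 1713.21.
∂Q_A/∂P_B = -5.
ε = (∂Q_A/∂P_B)(P_B/Q_A) = -5 × (27.97/1713.21) ≈ -0.08.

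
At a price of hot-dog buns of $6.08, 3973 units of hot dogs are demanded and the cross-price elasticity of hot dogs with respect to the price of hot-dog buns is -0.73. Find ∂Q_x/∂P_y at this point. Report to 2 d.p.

-477.02

ε = (∂Q_x/∂P_y)·(P_y/Q_x) ⇒ ∂Q_x/∂P_y = ε·Q_x/P_y = -0.73 × 3973/6.08 ≈ -477.02.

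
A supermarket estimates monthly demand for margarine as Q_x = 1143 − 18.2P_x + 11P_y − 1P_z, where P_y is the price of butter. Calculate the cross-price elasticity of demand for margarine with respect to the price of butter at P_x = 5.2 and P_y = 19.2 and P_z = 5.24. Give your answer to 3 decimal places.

At P_x = 5.2 and P_y = 19.2 and P_z = 5.24: Q_x = 1254.32.
∂Q_x/∂P_y = 11.
ε = (∂Q_x/∂P_y)(P_y/Q_x) = 11 × (19.2/1254.32) ≈ 0.168.

0.168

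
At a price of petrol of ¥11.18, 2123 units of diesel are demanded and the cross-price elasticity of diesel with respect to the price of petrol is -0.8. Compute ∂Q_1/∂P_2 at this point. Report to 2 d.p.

ε = (∂Q_1/∂P_2)·(P_2/Q_1) ⇒ ∂Q_1/∂P_2 = ε·Q_1/P_2 = -0.8 × 2123/11.18 ≈ -151.91.

-151.91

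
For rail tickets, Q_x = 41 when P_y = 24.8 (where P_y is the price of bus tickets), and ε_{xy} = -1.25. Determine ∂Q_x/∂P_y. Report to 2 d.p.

ε = (∂Q_x/∂P_y)·(P_y/Q_x) ⇒ ∂Q_x/∂P_y = ε·Q_x/P_y = -1.25 × 41/24.8 ≈ -2.07.

-2.07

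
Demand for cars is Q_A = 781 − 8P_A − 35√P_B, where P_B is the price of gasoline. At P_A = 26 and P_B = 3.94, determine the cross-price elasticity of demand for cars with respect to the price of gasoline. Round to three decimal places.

At P_A = 26 and P_B = 3.94: Q_A = 503.527.
∂Q_A/∂P_B = -35/(2√P_B) = -35/(2√3.94) = -8.8164.
ε = (∂Q_A/∂P_B)(P_B/Q_A) = -8.8164 × (3.94/503.527) ≈ -0.069.

-0.069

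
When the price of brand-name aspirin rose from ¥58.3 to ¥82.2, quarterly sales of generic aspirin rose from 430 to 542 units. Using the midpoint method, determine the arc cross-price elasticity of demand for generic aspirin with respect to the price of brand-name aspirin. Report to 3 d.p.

ΔQ_A = 542 − 430 = 112; ΔP_B = 82.2 − 58.3 = 23.9.
Midpoints: Q̄_A = 486.0, P̄_B = 70.25.
ε = (ΔQ_A/Q̄_A)/(ΔP_B/P̄_B) = (112/486.0)/(23.9/70.25) ≈ 0.677.

0.677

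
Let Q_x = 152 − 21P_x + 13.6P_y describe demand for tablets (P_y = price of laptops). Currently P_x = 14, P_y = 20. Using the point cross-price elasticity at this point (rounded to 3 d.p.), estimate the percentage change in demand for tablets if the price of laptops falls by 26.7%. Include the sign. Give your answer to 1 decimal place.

At P_x = 14, P_y = 20: Q_x = 130.
∂Q_x/∂P_y = 13.6.
ε = (∂Q_x/∂P_y)(P_y/Q_x) = 13.6000 × 20/130 ≈ 2.092.
%ΔQ_x ≈ ε × %ΔP_y = 2.092 × (-26.7%) = -55.9%.

-55.9%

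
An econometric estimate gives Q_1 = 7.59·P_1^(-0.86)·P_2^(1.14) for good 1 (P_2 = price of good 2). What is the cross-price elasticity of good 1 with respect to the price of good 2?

1.14

In a log-linear (constant-elasticity) demand function, the coefficient on the exponent of P_2 is the cross-price elasticity.
ε = 1.14. Positive, so good 1 and good 2 are substitutes.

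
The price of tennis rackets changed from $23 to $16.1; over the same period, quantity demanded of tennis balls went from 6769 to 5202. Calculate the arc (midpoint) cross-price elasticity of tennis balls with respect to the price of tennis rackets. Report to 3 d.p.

ΔQ_A = 5202 − 6769 = -1567; ΔP_B = 16.1 − 23 = -6.9.
Midpoints: Q̄_A = 5985.5, P̄_B = 19.55.
ε = (ΔQ_A/Q̄_A)/(ΔP_B/P̄_B) = (-1567/5985.5)/(-6.9/19.55) ≈ 0.742.
ε > 0: tennis balls and tennis rackets are substitutes.

0.742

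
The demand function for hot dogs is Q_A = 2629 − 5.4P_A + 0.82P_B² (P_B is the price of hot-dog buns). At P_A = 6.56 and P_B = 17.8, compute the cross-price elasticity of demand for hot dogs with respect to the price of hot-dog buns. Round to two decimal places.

0.18

At P_A = 6.56 and P_B = 17.8: Q_A = 2853.385.
∂Q_A/∂P_B = 1.64P_B = 1.64(17.8) = 29.1920.
ε = (∂Q_A/∂P_B)(P_B/Q_A) = 29.1920 × (17.8/2853.385) ≈ 0.18.
ε > 0: substitutes.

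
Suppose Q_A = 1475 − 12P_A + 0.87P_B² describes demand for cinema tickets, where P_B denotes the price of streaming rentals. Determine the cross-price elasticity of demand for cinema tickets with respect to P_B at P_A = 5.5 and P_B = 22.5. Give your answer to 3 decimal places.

At P_A = 5.5 and P_B = 22.5: Q_A = 1849.438.
∂Q_A/∂P_B = 1.74P_B = 1.74(22.5) = 39.1500.
ε = (∂Q_A/∂P_B)(P_B/Q_A) = 39.1500 × (22.5/1849.438) ≈ 0.476.
ε > 0: substitutes.

0.476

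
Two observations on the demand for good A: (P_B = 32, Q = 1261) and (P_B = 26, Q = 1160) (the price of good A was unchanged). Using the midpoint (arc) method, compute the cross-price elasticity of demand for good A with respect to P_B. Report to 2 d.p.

ΔQ_A = 1160 − 1261 = -101; ΔP_B = 26 − 32 = -6.
Midpoints: Q̄_A = 1210.5, P̄_B = 29.00.
ε = (ΔQ_A/Q̄_A)/(ΔP_B/P̄_B) = (-101/1210.5)/(-6/29.00) ≈ 0.40.
ε > 0: good A and good B are substitutes.

0.40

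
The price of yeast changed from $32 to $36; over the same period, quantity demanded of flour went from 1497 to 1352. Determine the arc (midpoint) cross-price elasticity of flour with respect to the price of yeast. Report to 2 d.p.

ΔQ_A = 1352 − 1497 = -145; ΔP_B = 36 − 32 = 4.
Midpoints: Q̄_A = 1424.5, P̄_B = 34.00.
ε = (ΔQ_A/Q̄_A)/(ΔP_B/P̄_B) = (-145/1424.5)/(4/34.00) ≈ -0.87.

-0.87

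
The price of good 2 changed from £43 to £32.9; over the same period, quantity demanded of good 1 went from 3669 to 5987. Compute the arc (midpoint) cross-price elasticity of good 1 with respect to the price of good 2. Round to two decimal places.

-1.80

ΔQ_1 = 5987 − 3669 = 2318; ΔP_2 = 32.9 − 43 = -10.1.
Midpoints: Q̄_1 = 4828.0, P̄_2 = 37.95.
ε = (ΔQ_1/Q̄_1)/(ΔP_2/P̄_2) = (2318/4828.0)/(-10.1/37.95) ≈ -1.80.
ε < 0: good 1 and good 2 are complements.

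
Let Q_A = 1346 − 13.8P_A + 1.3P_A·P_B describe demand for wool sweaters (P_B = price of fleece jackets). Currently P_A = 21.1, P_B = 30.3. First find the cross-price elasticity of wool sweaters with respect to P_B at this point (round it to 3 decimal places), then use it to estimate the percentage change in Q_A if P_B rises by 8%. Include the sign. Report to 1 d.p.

At P_A = 21.1, P_B = 30.3: Q_A = 1885.949.
∂Q_A/∂P_B = 1.3P_A = 27.4300.
ε = (∂Q_A/∂P_B)(P_B/Q_A) = 27.4300 × 30.3/1885.949 ≈ 0.441.
%ΔQ_A ≈ ε × %ΔP_B = 0.441 × (8%) = 3.5%.

3.5%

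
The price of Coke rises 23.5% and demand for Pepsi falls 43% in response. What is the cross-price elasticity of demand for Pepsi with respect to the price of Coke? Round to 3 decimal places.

-1.830

ε = (%ΔQ of Pepsi) / (%ΔP of Coke) = (-43%) / (23.5%) ≈ -1.830.
Negative cross-price elasticity: complements.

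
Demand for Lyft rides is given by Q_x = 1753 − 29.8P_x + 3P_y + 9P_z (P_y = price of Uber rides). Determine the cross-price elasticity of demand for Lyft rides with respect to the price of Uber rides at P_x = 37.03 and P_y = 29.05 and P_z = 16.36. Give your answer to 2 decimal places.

At P_x = 37.03 and P_y = 29.05 and P_z = 16.36: Q_x = 883.896.
∂Q_x/∂P_y = 3.
ε = (∂Q_x/∂P_y)(P_y/Q_x) = 3 × (29.05/883.896) ≈ 0.10.
Since ε > 0, Lyft rides and Uber rides are substitutes.

0.10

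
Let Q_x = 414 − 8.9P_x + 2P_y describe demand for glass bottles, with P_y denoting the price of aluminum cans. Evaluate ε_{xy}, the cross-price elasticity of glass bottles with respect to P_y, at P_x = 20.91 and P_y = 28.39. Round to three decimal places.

At P_x = 20.91 and P_y = 28.39: Q_x = 284.681.
∂Q_x/∂P_y = 2.
ε = (∂Q_x/∂P_y)(P_y/Q_x) = 2 × (28.39/284.681) ≈ 0.199.
Since ε > 0, glass bottles and aluminum cans are substitutes.

0.199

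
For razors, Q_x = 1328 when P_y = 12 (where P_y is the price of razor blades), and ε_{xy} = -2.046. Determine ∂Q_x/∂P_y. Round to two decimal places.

-226.42

ε = (∂Q_x/∂P_y)·(P_y/Q_x) ⇒ ∂Q_x/∂P_y = ε·Q_x/P_y = -2.046 × 1328/12 ≈ -226.42.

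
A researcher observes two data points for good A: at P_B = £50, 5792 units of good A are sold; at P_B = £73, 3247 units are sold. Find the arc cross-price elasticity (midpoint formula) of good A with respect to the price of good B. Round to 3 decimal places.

-1.506

ΔQ_A = 3247 − 5792 = -2545; ΔP_B = 73 − 50 = 23.
Midpoints: Q̄_A = 4519.5, P̄_B = 61.50.
ε = (ΔQ_A/Q̄_A)/(ΔP_B/P̄_B) = (-2545/4519.5)/(23/61.50) ≈ -1.506.
ε < 0: good A and good B are complements.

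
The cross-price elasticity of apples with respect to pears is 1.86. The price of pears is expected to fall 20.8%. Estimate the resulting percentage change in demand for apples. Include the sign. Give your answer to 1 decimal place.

%ΔQ ≈ ε × %ΔP of pears = 1.86 × (-20.8%) = -38.7%.

-38.7%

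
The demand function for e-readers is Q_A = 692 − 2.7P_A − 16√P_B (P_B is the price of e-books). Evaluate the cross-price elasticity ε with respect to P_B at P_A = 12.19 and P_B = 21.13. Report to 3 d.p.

At P_A = 12.19 and P_B = 21.13: Q_A = 585.539.
∂Q_A/∂P_B = -16/(2√P_B) = -16/(2√21.13) = -1.7404.
ε = (∂Q_A/∂P_B)(P_B/Q_A) = -1.7404 × (21.13/585.539) ≈ -0.063.
ε < 0: complements.

-0.063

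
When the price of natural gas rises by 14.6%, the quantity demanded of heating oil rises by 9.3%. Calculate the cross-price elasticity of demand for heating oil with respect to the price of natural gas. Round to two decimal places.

0.64

ε = (%ΔQ of heating oil) / (%ΔP of natural gas) = (9.3%) / (14.6%) ≈ 0.64.
Positive cross-price elasticity: substitutes.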